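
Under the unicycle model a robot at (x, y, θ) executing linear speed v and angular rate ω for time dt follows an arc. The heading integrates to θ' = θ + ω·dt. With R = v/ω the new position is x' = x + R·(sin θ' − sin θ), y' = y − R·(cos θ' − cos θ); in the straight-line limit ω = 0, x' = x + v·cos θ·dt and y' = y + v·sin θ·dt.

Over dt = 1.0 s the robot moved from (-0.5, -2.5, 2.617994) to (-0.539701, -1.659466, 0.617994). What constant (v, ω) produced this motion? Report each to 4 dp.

v = 1.0000, ω = -2.0000

Δθ = 0.617994 − 2.617994 = -2.000000
ω = Δθ/dt = -2.000000/1.0 = -2.0000
R = −Δy/(cos θ' − cos θ) = -0.5000
v = R·ω = -0.5000·-2.0000 = 1.0000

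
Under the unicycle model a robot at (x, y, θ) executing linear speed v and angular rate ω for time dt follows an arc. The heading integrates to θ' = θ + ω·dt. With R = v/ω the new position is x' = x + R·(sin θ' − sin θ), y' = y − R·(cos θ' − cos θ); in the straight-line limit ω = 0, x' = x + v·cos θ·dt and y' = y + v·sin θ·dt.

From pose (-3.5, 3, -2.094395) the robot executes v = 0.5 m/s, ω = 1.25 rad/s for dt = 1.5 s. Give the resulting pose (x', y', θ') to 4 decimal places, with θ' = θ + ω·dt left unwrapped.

(-3.2406, 2.4096, -0.2194)

θ' = -2.0944 + 1.25·1.5 = -0.2194
R = v/ω = 0.5/1.25 = 0.4000
x' = -3.5 + 0.4000·(sin -0.2194 − sin -2.0944) = -3.2406
y' = 3 − 0.4000·(cos -0.2194 − cos -2.0944) = 2.4096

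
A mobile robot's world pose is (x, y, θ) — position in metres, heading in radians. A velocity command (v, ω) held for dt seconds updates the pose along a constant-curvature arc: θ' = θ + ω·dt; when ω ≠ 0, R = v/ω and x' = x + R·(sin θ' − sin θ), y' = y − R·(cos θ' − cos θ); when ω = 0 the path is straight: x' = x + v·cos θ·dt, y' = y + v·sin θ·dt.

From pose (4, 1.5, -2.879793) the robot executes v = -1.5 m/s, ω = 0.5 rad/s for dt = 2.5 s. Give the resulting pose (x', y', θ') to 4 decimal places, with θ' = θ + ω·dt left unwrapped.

θ' = -2.8798 + 0.5·2.5 = -1.6298
R = v/ω = -1.5/0.5 = -3.0000
x' = 4 + -3.0000·(sin -1.6298 − sin -2.8798) = 6.2183
y' = 1.5 − -3.0000·(cos -1.6298 − cos -2.8798) = 4.2209

(6.2183, 4.2209, -1.6298)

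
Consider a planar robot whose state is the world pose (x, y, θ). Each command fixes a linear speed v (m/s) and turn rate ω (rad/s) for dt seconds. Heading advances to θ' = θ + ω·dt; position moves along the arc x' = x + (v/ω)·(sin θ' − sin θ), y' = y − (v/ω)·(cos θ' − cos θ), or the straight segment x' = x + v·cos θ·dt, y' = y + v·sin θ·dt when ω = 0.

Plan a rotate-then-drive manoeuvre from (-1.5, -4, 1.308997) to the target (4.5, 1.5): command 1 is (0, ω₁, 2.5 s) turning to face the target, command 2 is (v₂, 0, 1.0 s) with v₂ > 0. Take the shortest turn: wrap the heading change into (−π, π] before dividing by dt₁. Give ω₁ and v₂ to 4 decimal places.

heading to target = atan2(1.5−-4, 4.5−-1.5) = 0.7419
Δθ = wrap(0.7419 − 1.3090) = -0.5670; ω₁ = Δθ/dt₁ = -0.2268
distance = √((4.5−-1.5)² + (1.5−-4)²) = 8.1394; v₂ = distance/dt₂ = 8.1394

ω₁ = -0.2268, v₂ = 8.1394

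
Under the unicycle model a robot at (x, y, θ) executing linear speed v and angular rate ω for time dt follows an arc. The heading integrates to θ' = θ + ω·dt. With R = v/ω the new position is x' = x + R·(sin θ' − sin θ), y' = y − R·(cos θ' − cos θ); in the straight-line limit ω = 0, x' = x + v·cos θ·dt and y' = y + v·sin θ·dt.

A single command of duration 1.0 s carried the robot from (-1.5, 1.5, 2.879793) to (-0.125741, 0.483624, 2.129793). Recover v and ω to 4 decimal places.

v = -1.7500, ω = -0.7500

Δθ = 2.129793 − 2.879793 = -0.750000
ω = Δθ/dt = -0.750000/1.0 = -0.7500
R = Δx/(sin θ' − sin θ) = 2.3333
v = R·ω = 2.3333·-0.7500 = -1.7500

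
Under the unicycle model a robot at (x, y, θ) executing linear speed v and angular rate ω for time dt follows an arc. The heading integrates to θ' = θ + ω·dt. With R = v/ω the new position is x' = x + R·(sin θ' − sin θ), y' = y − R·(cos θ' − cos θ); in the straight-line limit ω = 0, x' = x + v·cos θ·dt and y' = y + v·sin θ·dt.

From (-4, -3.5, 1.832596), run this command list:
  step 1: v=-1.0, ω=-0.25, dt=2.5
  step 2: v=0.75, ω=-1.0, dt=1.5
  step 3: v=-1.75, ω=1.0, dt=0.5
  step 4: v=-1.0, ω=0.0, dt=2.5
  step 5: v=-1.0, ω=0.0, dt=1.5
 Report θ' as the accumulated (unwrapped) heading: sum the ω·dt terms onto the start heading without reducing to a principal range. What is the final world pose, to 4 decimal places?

(-7.9866, -6.2924, 0.2076)

step 1: θ'=1.2076 (R=4.0000) → pose (-4.1246, -5.9563, 1.2076)
step 2: θ'=-0.2924 (R=-0.7500) → pose (-3.2074, -5.5046, -0.2924)
step 3: θ'=0.2076 (R=-1.7500) → pose (-4.0725, -5.4679, 0.2076)
step 4: θ'=0.2076 (straight) → pose (-6.5188, -5.9832, 0.2076)
step 5: θ'=0.2076 (straight) → pose (-7.9866, -6.2924, 0.2076)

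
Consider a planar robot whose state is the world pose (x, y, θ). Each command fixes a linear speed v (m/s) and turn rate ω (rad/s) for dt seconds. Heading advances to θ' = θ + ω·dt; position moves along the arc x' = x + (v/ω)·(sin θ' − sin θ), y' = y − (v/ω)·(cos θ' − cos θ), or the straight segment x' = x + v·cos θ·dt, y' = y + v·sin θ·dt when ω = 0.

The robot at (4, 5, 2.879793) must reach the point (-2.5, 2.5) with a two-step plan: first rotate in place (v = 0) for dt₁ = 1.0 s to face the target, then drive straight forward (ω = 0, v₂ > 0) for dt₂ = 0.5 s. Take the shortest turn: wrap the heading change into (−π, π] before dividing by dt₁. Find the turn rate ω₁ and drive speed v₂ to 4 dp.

ω₁ = 0.6290, v₂ = 13.9284

heading to target = atan2(2.5−5, -2.5−4) = -2.7744
Δθ = wrap(-2.7744 − 2.8798) = 0.6290; ω₁ = Δθ/dt₁ = 0.6290
distance = √((-2.5−4)² + (2.5−5)²) = 6.9642; v₂ = distance/dt₂ = 13.9284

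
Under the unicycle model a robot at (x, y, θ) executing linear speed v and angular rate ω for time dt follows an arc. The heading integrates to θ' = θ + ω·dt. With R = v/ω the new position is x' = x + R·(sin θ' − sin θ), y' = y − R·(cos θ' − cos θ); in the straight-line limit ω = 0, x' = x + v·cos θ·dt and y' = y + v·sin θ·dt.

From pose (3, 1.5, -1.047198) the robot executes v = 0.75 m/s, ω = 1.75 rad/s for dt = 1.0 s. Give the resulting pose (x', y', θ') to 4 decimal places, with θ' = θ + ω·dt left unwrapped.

(3.6482, 1.3873, 0.7028)

θ' = -1.0472 + 1.75·1.0 = 0.7028
R = v/ω = 0.75/1.75 = 0.4286
x' = 3 + 0.4286·(sin 0.7028 − sin -1.0472) = 3.6482
y' = 1.5 − 0.4286·(cos 0.7028 − cos -1.0472) = 1.3873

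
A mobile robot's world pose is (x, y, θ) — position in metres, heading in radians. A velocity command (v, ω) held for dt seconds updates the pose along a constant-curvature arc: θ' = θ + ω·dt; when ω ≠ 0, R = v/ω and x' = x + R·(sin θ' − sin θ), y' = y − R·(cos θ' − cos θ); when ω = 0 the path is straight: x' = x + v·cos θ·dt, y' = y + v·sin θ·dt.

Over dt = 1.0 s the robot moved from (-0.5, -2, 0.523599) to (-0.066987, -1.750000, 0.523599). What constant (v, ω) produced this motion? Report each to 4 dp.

Δθ = 0.523599 − 0.523599 = 0.000000
ω = Δθ/dt = 0.000000/1.0 = 0.0000
ω = 0 → v = (Δx·cos θ + Δy·sin θ)/dt = 0.5000

v = 0.5000, ω = 0.0000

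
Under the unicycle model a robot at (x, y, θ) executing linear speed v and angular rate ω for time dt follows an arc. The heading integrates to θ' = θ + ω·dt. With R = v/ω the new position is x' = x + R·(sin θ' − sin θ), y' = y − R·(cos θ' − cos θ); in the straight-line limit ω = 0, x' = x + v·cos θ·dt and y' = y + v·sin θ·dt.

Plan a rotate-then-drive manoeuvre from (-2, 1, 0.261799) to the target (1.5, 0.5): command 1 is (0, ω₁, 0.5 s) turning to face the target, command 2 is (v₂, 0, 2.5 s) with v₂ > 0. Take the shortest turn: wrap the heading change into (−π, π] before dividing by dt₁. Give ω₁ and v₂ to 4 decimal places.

heading to target = atan2(0.5−1, 1.5−-2) = -0.1419
Δθ = wrap(-0.1419 − 0.2618) = -0.4037; ω₁ = Δθ/dt₁ = -0.8074
distance = √((1.5−-2)² + (0.5−1)²) = 3.5355; v₂ = distance/dt₂ = 1.4142

ω₁ = -0.8074, v₂ = 1.4142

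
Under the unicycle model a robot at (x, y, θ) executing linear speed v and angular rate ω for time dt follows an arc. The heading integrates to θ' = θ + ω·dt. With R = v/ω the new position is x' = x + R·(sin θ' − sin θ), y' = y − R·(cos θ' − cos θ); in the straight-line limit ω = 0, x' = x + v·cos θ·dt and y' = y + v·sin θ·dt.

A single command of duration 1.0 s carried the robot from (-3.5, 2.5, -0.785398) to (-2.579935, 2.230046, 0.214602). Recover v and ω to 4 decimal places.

v = 1.0000, ω = 1.0000

Δθ = 0.214602 − -0.785398 = 1.000000
ω = Δθ/dt = 1.000000/1.0 = 1.0000
R = Δx/(sin θ' − sin θ) = 1.0000
v = R·ω = 1.0000·1.0000 = 1.0000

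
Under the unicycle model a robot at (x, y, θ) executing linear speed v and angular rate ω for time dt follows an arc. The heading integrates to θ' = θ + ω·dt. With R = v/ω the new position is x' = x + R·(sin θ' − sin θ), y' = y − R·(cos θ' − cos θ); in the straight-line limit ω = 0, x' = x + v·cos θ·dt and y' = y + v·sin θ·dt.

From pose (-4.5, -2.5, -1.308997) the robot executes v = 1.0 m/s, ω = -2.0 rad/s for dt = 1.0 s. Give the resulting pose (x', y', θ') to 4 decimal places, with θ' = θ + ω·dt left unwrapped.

θ' = -1.3090 + -2.0·1.0 = -3.3090
R = v/ω = 1.0/-2.0 = -0.5000
x' = -4.5 + -0.5000·(sin -3.3090 − sin -1.3090) = -5.0663
y' = -2.5 − -0.5000·(cos -3.3090 − cos -1.3090) = -3.1224

(-5.0663, -3.1224, -3.3090)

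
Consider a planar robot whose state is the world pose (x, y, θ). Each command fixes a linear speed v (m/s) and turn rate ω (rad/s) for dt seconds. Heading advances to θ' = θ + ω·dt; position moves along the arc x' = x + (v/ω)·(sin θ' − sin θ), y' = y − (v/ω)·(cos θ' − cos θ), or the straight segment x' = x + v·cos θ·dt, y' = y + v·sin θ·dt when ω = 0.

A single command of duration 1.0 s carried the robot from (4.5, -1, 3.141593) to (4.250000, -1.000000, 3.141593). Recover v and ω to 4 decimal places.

Δθ = 3.141593 − 3.141593 = 0.000000
ω = Δθ/dt = 0.000000/1.0 = 0.0000
ω = 0 → v = (Δx·cos θ + Δy·sin θ)/dt = 0.2500

v = 0.2500, ω = 0.0000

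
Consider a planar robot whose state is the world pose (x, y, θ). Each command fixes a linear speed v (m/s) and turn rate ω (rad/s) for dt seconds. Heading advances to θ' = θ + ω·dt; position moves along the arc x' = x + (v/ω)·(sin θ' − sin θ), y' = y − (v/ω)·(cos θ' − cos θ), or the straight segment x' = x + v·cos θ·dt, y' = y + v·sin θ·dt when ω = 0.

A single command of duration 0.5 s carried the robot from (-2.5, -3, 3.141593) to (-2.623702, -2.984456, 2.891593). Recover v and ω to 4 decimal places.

Δθ = 2.891593 − 3.141593 = -0.250000
ω = Δθ/dt = -0.250000/0.5 = -0.5000
R = Δx/(sin θ' − sin θ) = -0.5000
v = R·ω = -0.5000·-0.5000 = 0.2500

v = 0.2500, ω = -0.5000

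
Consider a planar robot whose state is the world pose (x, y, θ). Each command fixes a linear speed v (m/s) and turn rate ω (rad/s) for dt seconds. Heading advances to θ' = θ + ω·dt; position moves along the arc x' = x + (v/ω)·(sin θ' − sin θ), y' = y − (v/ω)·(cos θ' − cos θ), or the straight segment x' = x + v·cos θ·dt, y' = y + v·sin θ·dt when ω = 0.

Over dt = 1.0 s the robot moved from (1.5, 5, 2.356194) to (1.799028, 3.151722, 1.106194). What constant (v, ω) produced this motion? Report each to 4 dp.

v = -2.0000, ω = -1.2500

Δθ = 1.106194 − 2.356194 = -1.250000
ω = Δθ/dt = -1.250000/1.0 = -1.2500
R = −Δy/(cos θ' − cos θ) = 1.6000
v = R·ω = 1.6000·-1.2500 = -2.0000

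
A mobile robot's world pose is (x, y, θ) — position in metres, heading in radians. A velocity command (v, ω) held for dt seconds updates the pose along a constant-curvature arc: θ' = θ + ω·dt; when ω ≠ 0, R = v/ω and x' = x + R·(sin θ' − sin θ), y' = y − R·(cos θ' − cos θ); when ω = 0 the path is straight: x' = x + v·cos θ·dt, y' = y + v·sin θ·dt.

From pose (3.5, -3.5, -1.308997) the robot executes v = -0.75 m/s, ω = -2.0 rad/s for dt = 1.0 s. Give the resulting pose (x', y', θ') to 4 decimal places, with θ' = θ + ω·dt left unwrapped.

(3.9247, -3.0332, -3.3090)

θ' = -1.3090 + -2.0·1.0 = -3.3090
R = v/ω = -0.75/-2.0 = 0.3750
x' = 3.5 + 0.3750·(sin -3.3090 − sin -1.3090) = 3.9247
y' = -3.5 − 0.3750·(cos -3.3090 − cos -1.3090) = -3.0332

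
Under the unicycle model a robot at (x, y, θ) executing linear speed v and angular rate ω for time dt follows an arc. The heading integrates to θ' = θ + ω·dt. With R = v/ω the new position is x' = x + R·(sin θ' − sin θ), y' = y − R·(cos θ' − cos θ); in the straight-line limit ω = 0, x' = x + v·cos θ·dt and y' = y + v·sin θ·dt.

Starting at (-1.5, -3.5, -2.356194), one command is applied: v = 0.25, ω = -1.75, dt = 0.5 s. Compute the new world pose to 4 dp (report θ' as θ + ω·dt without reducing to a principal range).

(-1.6138, -3.5413, -3.2312)

θ' = -2.3562 + -1.75·0.5 = -3.2312
R = v/ω = 0.25/-1.75 = -0.1429
x' = -1.5 + -0.1429·(sin -3.2312 − sin -2.3562) = -1.6138
y' = -3.5 − -0.1429·(cos -3.2312 − cos -2.3562) = -3.5413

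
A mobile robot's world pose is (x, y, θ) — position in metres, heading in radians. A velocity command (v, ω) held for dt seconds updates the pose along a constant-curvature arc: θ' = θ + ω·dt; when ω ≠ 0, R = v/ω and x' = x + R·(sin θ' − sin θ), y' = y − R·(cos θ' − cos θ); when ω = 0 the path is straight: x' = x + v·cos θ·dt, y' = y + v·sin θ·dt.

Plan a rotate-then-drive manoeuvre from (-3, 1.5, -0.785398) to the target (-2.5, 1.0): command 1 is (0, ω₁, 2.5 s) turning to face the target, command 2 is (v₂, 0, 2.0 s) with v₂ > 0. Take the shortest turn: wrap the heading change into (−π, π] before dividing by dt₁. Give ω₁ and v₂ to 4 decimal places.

heading to target = atan2(1−1.5, -2.5−-3) = -0.7854
Δθ = wrap(-0.7854 − -0.7854) = 0.0000; ω₁ = Δθ/dt₁ = 0.0000
distance = √((-2.5−-3)² + (1−1.5)²) = 0.7071; v₂ = distance/dt₂ = 0.3536

ω₁ = 0.0000, v₂ = 0.3536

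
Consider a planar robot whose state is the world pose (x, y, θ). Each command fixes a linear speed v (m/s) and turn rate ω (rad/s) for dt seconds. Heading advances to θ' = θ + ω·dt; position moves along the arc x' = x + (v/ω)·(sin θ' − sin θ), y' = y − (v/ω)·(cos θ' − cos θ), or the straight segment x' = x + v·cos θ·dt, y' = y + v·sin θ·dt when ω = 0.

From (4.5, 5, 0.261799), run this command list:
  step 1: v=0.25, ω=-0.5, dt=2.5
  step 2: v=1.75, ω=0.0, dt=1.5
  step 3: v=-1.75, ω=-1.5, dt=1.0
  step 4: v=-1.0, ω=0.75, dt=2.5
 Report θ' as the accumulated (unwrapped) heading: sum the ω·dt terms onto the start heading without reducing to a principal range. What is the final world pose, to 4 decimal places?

step 1: θ'=-0.9882 (R=-0.5000) → pose (5.0469, 4.7921, -0.9882)
step 2: θ'=-0.9882 (straight) → pose (6.4912, 2.6002, -0.9882)
step 3: θ'=-2.4882 (R=1.1667) → pose (6.7562, 4.1684, -2.4882)
step 4: θ'=-0.6132 (R=-1.3333) → pose (6.7130, 6.3175, -0.6132)

(6.7130, 6.3175, -0.6132)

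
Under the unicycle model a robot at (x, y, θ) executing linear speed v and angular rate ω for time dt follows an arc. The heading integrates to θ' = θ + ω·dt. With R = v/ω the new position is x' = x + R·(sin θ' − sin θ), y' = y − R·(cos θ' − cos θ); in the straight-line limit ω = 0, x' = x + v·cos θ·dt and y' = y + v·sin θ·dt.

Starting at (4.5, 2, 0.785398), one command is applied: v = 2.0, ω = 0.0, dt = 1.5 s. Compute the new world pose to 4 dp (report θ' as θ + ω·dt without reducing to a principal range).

(6.6213, 4.1213, 0.7854)

θ' = 0.7854 + 0.0·1.5 = 0.7854
ω = 0 → straight: x' = 4.5 + 2.0·cos(0.7854)·1.5 = 6.6213
y' = 2 + 2.0·sin(0.7854)·1.5 = 4.1213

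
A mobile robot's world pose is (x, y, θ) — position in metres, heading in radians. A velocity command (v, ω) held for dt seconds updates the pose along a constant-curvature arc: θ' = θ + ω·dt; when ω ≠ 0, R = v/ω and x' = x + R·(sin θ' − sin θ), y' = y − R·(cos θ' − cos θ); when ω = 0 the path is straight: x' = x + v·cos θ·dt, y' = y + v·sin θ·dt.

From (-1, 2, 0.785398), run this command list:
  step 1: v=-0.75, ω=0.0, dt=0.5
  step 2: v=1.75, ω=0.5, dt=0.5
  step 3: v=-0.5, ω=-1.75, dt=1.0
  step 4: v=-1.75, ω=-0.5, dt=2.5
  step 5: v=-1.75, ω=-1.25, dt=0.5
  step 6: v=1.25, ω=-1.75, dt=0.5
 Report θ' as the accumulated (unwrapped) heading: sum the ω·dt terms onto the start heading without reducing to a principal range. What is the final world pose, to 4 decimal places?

step 1: θ'=0.7854 (straight) → pose (-1.2652, 1.7348, 0.7854)
step 2: θ'=1.0354 (R=3.5000) → pose (-0.7298, 2.4241, 1.0354)
step 3: θ'=-0.7146 (R=0.2857) → pose (-1.1628, 2.3540, -0.7146)
step 4: θ'=-1.9646 (R=3.5000) → pose (-2.1013, 6.3407, -1.9646)
step 5: θ'=-2.5896 (R=1.4000) → pose (-1.5426, 6.9956, -2.5896)
step 6: θ'=-3.4646 (R=-0.7143) → pose (-2.1438, 6.9265, -3.4646)

(-2.1438, 6.9265, -3.4646)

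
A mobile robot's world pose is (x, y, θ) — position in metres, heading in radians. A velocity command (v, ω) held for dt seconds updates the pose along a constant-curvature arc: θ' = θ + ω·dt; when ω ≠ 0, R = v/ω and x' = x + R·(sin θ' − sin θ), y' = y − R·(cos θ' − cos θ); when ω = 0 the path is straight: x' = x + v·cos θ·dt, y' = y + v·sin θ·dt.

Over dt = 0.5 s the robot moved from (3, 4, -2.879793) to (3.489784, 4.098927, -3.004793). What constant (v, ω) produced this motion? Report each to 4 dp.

v = -1.0000, ω = -0.2500

Δθ = -3.004793 − -2.879793 = -0.125000
ω = Δθ/dt = -0.125000/0.5 = -0.2500
R = Δx/(sin θ' − sin θ) = 4.0000
v = R·ω = 4.0000·-0.2500 = -1.0000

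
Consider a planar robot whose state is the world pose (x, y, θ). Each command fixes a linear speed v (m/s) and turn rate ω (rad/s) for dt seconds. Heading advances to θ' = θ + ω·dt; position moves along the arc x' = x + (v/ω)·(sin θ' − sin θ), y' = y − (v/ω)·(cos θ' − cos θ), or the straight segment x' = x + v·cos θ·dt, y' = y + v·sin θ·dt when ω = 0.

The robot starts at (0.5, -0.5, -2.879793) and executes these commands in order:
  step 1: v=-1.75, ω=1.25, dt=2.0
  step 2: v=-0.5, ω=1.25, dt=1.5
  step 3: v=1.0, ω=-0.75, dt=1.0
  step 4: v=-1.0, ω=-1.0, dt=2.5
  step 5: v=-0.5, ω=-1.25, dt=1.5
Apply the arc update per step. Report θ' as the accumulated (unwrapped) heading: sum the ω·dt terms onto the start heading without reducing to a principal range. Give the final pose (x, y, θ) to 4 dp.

step 1: θ'=-0.3798 (R=-1.4000) → pose (0.6567, 2.1525, -0.3798)
step 2: θ'=1.4952 (R=-0.4000) → pose (0.1095, 1.8112, 1.4952)
step 3: θ'=0.7452 (R=-1.3333) → pose (0.5349, 2.6905, 0.7452)
step 4: θ'=-1.7548 (R=1.0000) → pose (-1.1264, 3.6084, -1.7548)
step 5: θ'=-3.6298 (R=0.4000) → pose (-0.5455, 3.8885, -3.6298)

(-0.5455, 3.8885, -3.6298)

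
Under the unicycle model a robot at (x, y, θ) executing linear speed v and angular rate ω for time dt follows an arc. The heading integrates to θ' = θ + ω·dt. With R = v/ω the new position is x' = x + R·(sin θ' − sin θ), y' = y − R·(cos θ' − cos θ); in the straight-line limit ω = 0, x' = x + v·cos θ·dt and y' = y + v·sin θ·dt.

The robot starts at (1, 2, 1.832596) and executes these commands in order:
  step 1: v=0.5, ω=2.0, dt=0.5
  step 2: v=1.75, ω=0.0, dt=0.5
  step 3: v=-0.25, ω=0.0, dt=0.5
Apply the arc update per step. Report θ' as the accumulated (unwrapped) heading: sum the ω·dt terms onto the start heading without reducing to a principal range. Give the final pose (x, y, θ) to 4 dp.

step 1: θ'=2.8326 (R=0.2500) → pose (0.8345, 2.1735, 2.8326)
step 2: θ'=2.8326 (straight) → pose (0.0010, 2.4395, 2.8326)
step 3: θ'=2.8326 (straight) → pose (0.1201, 2.4015, 2.8326)

(0.1201, 2.4015, 2.8326)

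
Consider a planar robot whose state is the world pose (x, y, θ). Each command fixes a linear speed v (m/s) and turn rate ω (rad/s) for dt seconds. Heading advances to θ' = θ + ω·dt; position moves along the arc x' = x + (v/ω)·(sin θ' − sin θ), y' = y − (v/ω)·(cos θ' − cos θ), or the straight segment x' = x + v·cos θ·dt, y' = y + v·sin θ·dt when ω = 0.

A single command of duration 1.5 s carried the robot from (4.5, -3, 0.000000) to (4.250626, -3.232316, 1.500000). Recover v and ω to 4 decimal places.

Δθ = 1.500000 − 0.000000 = 1.500000
ω = Δθ/dt = 1.500000/1.5 = 1.0000
R = Δx/(sin θ' − sin θ) = -0.2500
v = R·ω = -0.2500·1.0000 = -0.2500

v = -0.2500, ω = 1.0000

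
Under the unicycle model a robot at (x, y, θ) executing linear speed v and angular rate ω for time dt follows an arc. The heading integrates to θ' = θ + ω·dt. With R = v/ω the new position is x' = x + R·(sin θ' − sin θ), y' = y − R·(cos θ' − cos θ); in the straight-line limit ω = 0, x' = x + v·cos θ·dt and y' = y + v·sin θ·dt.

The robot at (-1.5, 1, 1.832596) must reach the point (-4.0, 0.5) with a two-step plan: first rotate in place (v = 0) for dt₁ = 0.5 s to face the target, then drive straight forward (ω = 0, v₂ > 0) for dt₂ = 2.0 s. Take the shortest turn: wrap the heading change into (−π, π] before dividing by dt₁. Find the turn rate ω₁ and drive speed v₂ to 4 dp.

ω₁ = 3.0128, v₂ = 1.2748

heading to target = atan2(0.5−1, -4−-1.5) = -2.9442
Δθ = wrap(-2.9442 − 1.8326) = 1.5064; ω₁ = Δθ/dt₁ = 3.0128
distance = √((-4−-1.5)² + (0.5−1)²) = 2.5495; v₂ = distance/dt₂ = 1.2748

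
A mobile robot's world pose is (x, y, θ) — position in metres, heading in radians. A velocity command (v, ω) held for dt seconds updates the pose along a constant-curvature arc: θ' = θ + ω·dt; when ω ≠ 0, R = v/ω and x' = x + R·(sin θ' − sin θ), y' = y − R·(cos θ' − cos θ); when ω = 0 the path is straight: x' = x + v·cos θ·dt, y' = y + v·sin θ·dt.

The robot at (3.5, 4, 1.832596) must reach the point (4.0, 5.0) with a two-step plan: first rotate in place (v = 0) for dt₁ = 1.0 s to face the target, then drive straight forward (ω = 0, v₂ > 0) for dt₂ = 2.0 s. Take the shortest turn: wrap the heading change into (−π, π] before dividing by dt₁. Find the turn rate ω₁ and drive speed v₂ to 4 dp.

heading to target = atan2(5−4, 4−3.5) = 1.1071
Δθ = wrap(1.1071 − 1.8326) = -0.7254; ω₁ = Δθ/dt₁ = -0.7254
distance = √((4−3.5)² + (5−4)²) = 1.1180; v₂ = distance/dt₂ = 0.5590

ω₁ = -0.7254, v₂ = 0.5590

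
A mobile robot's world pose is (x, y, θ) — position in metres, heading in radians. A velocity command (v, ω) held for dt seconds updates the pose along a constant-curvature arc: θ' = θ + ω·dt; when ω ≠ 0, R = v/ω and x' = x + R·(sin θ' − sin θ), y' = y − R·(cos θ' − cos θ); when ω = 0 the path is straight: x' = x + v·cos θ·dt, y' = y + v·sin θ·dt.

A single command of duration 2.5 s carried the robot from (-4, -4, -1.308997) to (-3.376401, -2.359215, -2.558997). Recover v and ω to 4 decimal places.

Δθ = -2.558997 − -1.308997 = -1.250000
ω = Δθ/dt = -1.250000/2.5 = -0.5000
R = −Δy/(cos θ' − cos θ) = 1.5000
v = R·ω = 1.5000·-0.5000 = -0.7500

v = -0.7500, ω = -0.5000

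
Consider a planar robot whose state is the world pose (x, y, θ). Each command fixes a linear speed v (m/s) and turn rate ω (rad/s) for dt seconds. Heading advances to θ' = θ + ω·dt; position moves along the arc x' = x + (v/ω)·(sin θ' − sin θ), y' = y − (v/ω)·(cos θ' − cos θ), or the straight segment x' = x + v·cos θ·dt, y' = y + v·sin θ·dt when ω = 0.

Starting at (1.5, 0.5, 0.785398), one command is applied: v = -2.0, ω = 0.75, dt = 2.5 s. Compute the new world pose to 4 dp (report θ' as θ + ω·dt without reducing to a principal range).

(2.1514, -3.7495, 2.6604)

θ' = 0.7854 + 0.75·2.5 = 2.6604
R = v/ω = -2.0/0.75 = -2.6667
x' = 1.5 + -2.6667·(sin 2.6604 − sin 0.7854) = 2.1514
y' = 0.5 − -2.6667·(cos 2.6604 − cos 0.7854) = -3.7495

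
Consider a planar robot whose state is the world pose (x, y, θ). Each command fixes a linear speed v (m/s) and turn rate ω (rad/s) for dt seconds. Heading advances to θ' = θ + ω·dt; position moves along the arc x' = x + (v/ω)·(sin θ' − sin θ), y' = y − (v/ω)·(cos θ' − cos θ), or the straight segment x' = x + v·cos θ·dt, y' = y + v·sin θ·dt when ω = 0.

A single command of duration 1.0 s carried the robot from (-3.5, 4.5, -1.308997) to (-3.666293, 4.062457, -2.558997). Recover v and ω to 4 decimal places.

v = 0.5000, ω = -1.2500

Δθ = -2.558997 − -1.308997 = -1.250000
ω = Δθ/dt = -1.250000/1.0 = -1.2500
R = −Δy/(cos θ' − cos θ) = -0.4000
v = R·ω = -0.4000·-1.2500 = 0.5000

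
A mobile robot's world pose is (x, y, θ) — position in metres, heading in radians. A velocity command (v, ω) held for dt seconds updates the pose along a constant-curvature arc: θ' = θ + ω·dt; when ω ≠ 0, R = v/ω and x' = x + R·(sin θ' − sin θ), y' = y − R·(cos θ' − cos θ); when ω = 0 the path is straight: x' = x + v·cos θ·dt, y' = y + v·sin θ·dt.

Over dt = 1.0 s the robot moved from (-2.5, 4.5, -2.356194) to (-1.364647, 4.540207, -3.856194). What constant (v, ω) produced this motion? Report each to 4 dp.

Δθ = -3.856194 − -2.356194 = -1.500000
ω = Δθ/dt = -1.500000/1.0 = -1.5000
R = Δx/(sin θ' − sin θ) = 0.8333
v = R·ω = 0.8333·-1.5000 = -1.2500

v = -1.2500, ω = -1.5000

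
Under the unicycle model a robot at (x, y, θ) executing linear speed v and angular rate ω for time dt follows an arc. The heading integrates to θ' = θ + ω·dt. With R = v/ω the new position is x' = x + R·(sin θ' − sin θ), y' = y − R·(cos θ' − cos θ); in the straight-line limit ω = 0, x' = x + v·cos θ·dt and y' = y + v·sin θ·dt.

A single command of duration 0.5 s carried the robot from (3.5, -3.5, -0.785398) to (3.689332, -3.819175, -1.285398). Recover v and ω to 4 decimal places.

Δθ = -1.285398 − -0.785398 = -0.500000
ω = Δθ/dt = -0.500000/0.5 = -1.0000
R = −Δy/(cos θ' − cos θ) = -0.7500
v = R·ω = -0.7500·-1.0000 = 0.7500

v = 0.7500, ω = -1.0000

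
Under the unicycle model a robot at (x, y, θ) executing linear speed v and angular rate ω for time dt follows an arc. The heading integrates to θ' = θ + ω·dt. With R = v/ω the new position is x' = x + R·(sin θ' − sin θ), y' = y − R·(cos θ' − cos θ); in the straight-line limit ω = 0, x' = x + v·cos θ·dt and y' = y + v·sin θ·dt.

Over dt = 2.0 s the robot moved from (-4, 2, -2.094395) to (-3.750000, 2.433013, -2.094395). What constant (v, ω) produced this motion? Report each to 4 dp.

Δθ = -2.094395 − -2.094395 = 0.000000
ω = Δθ/dt = 0.000000/2.0 = 0.0000
ω = 0 → v = (Δx·cos θ + Δy·sin θ)/dt = -0.2500

v = -0.2500, ω = 0.0000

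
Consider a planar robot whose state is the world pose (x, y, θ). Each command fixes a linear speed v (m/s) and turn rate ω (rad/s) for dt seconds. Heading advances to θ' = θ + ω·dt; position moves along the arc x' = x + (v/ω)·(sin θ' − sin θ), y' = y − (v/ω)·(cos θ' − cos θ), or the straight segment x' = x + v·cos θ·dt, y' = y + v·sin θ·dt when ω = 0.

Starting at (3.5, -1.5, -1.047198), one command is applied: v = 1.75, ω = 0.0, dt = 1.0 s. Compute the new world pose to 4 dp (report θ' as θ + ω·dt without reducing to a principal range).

θ' = -1.0472 + 0.0·1.0 = -1.0472
ω = 0 → straight: x' = 3.5 + 1.75·cos(-1.0472)·1.0 = 4.3750
y' = -1.5 + 1.75·sin(-1.0472)·1.0 = -3.0155

(4.3750, -3.0155, -1.0472)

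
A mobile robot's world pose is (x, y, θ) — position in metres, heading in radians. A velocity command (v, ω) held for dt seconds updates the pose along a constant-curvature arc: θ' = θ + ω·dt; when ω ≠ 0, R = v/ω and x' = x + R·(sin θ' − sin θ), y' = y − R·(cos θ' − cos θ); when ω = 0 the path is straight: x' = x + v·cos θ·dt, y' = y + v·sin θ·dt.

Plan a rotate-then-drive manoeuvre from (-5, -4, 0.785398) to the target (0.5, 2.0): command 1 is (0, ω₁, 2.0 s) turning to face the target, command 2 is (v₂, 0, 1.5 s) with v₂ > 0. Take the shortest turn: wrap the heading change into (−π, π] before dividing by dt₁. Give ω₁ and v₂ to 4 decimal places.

ω₁ = 0.0217, v₂ = 5.4263

heading to target = atan2(2−-4, 0.5−-5) = 0.8288
Δθ = wrap(0.8288 − 0.7854) = 0.0435; ω₁ = Δθ/dt₁ = 0.0217
distance = √((0.5−-5)² + (2−-4)²) = 8.1394; v₂ = distance/dt₂ = 5.4263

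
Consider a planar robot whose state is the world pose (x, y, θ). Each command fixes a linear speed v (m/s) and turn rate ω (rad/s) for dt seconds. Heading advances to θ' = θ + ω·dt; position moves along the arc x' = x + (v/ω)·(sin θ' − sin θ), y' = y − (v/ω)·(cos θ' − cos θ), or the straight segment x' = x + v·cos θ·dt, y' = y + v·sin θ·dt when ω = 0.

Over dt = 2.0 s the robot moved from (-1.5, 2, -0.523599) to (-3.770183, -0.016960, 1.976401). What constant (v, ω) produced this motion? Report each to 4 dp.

v = -2.0000, ω = 1.2500

Δθ = 1.976401 − -0.523599 = 2.500000
ω = Δθ/dt = 2.500000/2.0 = 1.2500
R = Δx/(sin θ' − sin θ) = -1.6000
v = R·ω = -1.6000·1.2500 = -2.0000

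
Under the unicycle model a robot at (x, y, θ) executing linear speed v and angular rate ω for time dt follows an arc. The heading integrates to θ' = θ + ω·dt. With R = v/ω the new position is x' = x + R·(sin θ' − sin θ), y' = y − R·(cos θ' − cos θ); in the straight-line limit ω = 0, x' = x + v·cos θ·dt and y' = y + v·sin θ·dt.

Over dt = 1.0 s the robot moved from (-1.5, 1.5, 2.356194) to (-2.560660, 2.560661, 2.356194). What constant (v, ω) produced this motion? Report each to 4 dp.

Δθ = 2.356194 − 2.356194 = 0.000000
ω = Δθ/dt = 0.000000/1.0 = 0.0000
ω = 0 → v = (Δx·cos θ + Δy·sin θ)/dt = 1.5000

v = 1.5000, ω = 0.0000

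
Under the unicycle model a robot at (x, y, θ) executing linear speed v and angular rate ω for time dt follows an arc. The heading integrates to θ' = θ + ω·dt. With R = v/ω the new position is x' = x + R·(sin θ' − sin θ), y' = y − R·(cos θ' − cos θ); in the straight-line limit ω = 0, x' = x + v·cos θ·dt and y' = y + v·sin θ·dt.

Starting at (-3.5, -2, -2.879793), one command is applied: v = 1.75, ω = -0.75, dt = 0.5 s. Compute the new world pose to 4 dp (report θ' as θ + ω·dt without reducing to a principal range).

(-4.3675, -2.0646, -3.2548)

θ' = -2.8798 + -0.75·0.5 = -3.2548
R = v/ω = 1.75/-0.75 = -2.3333
x' = -3.5 + -2.3333·(sin -3.2548 − sin -2.8798) = -4.3675
y' = -2 − -2.3333·(cos -3.2548 − cos -2.8798) = -2.0646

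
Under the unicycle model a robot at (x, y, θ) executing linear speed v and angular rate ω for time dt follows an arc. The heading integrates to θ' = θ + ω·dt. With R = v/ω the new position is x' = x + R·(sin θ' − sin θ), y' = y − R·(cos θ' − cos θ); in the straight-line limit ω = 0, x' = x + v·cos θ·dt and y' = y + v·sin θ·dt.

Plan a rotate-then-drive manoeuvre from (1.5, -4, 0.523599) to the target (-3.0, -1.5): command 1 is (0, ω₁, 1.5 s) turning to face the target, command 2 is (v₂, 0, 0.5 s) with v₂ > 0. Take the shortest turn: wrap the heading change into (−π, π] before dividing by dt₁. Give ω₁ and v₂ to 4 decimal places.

ω₁ = 1.4073, v₂ = 10.2956

heading to target = atan2(-1.5−-4, -3−1.5) = 2.6345
Δθ = wrap(2.6345 − 0.5236) = 2.1109; ω₁ = Δθ/dt₁ = 1.4073
distance = √((-3−1.5)² + (-1.5−-4)²) = 5.1478; v₂ = distance/dt₂ = 10.2956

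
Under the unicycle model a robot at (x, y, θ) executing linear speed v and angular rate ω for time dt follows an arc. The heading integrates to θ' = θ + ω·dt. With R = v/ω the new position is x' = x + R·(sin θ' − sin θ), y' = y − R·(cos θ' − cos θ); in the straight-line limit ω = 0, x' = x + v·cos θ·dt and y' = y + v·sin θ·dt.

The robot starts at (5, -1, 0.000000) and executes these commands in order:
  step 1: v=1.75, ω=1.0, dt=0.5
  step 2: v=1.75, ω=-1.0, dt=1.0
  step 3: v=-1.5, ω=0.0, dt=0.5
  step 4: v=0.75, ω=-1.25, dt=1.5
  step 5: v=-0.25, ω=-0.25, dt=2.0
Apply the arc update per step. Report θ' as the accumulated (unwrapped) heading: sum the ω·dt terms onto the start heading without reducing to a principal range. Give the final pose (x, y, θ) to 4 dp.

step 1: θ'=0.5000 (R=1.7500) → pose (5.8390, -0.7858, 0.5000)
step 2: θ'=-0.5000 (R=-1.7500) → pose (7.5170, -0.7858, -0.5000)
step 3: θ'=-0.5000 (straight) → pose (6.8588, -0.4262, -0.5000)
step 4: θ'=-2.3750 (R=-0.6000) → pose (6.9874, -1.3849, -2.3750)
step 5: θ'=-2.8750 (R=1.0000) → pose (7.4176, -1.1405, -2.8750)

(7.4176, -1.1405, -2.8750)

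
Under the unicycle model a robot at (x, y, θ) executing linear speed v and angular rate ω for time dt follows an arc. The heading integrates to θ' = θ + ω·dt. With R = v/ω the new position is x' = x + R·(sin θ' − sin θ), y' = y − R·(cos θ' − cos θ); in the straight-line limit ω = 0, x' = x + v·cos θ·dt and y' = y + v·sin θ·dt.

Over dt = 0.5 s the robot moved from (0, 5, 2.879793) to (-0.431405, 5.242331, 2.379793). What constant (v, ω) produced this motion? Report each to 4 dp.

Δθ = 2.379793 − 2.879793 = -0.500000
ω = Δθ/dt = -0.500000/0.5 = -1.0000
R = Δx/(sin θ' − sin θ) = -1.0000
v = R·ω = -1.0000·-1.0000 = 1.0000

v = 1.0000, ω = -1.0000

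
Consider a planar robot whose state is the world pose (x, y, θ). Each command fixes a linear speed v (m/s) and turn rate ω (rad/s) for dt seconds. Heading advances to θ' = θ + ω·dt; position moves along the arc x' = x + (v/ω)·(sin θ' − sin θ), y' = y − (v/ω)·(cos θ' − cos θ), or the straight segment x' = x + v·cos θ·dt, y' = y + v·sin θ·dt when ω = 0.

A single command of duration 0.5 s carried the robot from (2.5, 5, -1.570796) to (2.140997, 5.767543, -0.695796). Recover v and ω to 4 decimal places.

v = -1.7500, ω = 1.7500

Δθ = -0.695796 − -1.570796 = 0.875000
ω = Δθ/dt = 0.875000/0.5 = 1.7500
R = −Δy/(cos θ' − cos θ) = -1.0000
v = R·ω = -1.0000·1.7500 = -1.7500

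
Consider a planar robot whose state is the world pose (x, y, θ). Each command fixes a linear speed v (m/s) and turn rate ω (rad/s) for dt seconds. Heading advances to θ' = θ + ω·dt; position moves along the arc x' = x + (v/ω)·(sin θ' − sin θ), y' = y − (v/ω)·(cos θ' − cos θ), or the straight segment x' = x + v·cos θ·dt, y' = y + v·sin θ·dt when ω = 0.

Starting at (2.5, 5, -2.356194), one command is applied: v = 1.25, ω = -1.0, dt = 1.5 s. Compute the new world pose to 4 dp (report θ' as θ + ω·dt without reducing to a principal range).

θ' = -2.3562 + -1.0·1.5 = -3.8562
R = v/ω = 1.25/-1.0 = -1.2500
x' = 2.5 + -1.2500·(sin -3.8562 − sin -2.3562) = 0.7970
y' = 5 − -1.2500·(cos -3.8562 − cos -2.3562) = 4.9397

(0.7970, 4.9397, -3.8562)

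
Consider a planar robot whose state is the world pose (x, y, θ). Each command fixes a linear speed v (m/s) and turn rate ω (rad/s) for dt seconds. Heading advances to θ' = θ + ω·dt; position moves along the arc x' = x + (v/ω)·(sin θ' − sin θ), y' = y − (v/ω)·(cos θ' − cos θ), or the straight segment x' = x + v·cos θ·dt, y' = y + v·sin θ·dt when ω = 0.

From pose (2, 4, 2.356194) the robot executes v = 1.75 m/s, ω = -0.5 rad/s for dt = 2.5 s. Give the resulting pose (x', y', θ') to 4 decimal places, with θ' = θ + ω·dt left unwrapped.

(1.3459, 8.0431, 1.1062)

θ' = 2.3562 + -0.5·2.5 = 1.1062
R = v/ω = 1.75/-0.5 = -3.5000
x' = 2 + -3.5000·(sin 1.1062 − sin 2.3562) = 1.3459
y' = 4 − -3.5000·(cos 1.1062 − cos 2.3562) = 8.0431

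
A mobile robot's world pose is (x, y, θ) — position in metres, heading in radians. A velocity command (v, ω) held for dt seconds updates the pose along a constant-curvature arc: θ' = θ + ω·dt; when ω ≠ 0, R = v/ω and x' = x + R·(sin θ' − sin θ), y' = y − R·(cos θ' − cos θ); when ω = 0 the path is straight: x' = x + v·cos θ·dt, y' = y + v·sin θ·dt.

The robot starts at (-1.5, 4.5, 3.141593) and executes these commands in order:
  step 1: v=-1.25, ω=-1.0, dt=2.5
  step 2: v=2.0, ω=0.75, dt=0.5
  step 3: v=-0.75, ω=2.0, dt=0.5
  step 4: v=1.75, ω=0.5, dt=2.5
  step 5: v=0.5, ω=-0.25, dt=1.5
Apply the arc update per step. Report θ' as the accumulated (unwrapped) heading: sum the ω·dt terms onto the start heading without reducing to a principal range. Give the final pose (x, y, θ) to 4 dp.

step 1: θ'=0.6416 (R=1.2500) → pose (-0.7519, 2.2486, 0.6416)
step 2: θ'=1.0166 (R=2.6667) → pose (-0.0803, 2.9816, 1.0166)
step 3: θ'=2.0166 (R=-0.3750) → pose (-0.0998, 2.6225, 2.0166)
step 4: θ'=3.2666 (R=3.5000) → pose (-3.6941, 4.5861, 3.2666)
step 5: θ'=2.8916 (R=-2.0000) → pose (-4.4383, 4.6327, 2.8916)

(-4.4383, 4.6327, 2.8916)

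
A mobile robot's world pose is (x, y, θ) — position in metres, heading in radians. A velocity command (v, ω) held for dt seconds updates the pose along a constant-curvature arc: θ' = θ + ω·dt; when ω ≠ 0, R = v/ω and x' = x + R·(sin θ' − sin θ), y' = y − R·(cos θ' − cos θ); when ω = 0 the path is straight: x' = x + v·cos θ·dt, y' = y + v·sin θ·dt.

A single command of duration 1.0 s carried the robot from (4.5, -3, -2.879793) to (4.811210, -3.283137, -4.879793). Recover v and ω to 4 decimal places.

v = -0.5000, ω = -2.0000

Δθ = -4.879793 − -2.879793 = -2.000000
ω = Δθ/dt = -2.000000/1.0 = -2.0000
R = Δx/(sin θ' − sin θ) = 0.2500
v = R·ω = 0.2500·-2.0000 = -0.5000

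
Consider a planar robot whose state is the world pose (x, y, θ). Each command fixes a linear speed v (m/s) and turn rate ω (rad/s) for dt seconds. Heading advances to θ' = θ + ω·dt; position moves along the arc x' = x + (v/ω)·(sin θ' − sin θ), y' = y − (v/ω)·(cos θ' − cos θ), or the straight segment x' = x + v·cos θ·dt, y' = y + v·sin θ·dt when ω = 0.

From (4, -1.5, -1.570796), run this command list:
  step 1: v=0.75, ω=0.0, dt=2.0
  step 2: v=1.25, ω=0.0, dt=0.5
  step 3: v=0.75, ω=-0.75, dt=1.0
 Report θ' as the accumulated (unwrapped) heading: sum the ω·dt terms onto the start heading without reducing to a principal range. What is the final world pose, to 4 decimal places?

(3.7317, -4.3066, -2.3208)

step 1: θ'=-1.5708 (straight) → pose (4.0000, -3.0000, -1.5708)
step 2: θ'=-1.5708 (straight) → pose (4.0000, -3.6250, -1.5708)
step 3: θ'=-2.3208 (R=-1.0000) → pose (3.7317, -4.3066, -2.3208)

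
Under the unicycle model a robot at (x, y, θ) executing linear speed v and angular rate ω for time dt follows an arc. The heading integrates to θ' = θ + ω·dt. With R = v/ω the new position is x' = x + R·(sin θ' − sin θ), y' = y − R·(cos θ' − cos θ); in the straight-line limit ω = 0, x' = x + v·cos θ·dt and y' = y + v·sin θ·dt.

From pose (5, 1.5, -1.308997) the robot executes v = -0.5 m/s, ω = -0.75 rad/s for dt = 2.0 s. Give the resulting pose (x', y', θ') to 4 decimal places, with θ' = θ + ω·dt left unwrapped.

θ' = -1.3090 + -0.75·2.0 = -2.8090
R = v/ω = -0.5/-0.75 = 0.6667
x' = 5 + 0.6667·(sin -2.8090 − sin -1.3090) = 5.4263
y' = 1.5 − 0.6667·(cos -2.8090 − cos -1.3090) = 2.3027

(5.4263, 2.3027, -2.8090)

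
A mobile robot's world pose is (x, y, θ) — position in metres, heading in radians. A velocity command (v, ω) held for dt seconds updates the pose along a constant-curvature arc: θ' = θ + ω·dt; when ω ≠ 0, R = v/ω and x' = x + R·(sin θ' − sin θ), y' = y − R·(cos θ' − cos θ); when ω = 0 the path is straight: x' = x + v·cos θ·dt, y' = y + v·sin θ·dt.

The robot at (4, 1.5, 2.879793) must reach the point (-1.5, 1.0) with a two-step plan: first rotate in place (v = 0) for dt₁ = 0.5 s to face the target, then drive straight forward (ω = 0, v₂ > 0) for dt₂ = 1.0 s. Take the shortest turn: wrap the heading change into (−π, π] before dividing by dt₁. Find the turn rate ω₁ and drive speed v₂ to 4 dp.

heading to target = atan2(1−1.5, -1.5−4) = -3.0509
Δθ = wrap(-3.0509 − 2.8798) = 0.3525; ω₁ = Δθ/dt₁ = 0.7049
distance = √((-1.5−4)² + (1−1.5)²) = 5.5227; v₂ = distance/dt₂ = 5.5227

ω₁ = 0.7049, v₂ = 5.5227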